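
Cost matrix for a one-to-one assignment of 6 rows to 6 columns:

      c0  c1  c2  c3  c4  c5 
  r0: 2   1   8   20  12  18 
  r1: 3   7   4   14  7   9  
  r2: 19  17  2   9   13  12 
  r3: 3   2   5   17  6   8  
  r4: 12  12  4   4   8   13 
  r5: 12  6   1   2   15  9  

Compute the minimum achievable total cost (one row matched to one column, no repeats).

Minimum assignment cost: 24

optimal assignment: row0→col1 (cost 1), row1→col0 (cost 3), row2→col2 (cost 2), row3→col5 (cost 8), row4→col4 (cost 8), row5→col3 (cost 2)
total = 1 + 3 + 2 + 8 + 8 + 2 = 24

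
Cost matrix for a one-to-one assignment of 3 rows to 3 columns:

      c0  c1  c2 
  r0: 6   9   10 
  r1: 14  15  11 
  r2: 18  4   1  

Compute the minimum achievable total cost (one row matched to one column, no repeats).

optimal assignment: row0→col0 (cost 6), row1→col2 (cost 11), row2→col1 (cost 4)
total = 6 + 11 + 4 = 21

Minimum assignment cost: 21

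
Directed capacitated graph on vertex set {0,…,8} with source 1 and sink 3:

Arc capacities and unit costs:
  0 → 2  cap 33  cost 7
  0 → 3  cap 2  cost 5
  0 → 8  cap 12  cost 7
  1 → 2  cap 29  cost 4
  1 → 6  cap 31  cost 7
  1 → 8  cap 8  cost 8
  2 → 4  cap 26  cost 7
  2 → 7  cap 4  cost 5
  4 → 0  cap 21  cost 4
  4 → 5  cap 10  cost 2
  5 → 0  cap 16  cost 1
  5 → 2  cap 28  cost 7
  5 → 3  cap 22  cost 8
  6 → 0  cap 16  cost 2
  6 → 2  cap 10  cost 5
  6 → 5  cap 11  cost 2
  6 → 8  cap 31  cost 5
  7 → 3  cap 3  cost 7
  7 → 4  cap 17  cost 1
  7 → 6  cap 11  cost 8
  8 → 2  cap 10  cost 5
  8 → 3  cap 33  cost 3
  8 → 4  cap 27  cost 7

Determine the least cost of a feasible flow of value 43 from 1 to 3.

Minimum cost for 43 units: 627

shortest-cost path #1: 1→8→3 push 8 @ unit cost 11 (adds 88)
shortest-cost path #2: 1→6→0→3 push 2 @ unit cost 14 (adds 28)
shortest-cost path #3: 1→6→8→3 push 25 @ unit cost 15 (adds 375)
shortest-cost path #4: 1→2→7→3 push 3 @ unit cost 16 (adds 48)
shortest-cost path #5: 1→6→5→3 push 4 @ unit cost 17 (adds 68)
shortest-cost path #6: 1→2→7→4→5→3 push 1 @ unit cost 20 (adds 20)
total cost = 627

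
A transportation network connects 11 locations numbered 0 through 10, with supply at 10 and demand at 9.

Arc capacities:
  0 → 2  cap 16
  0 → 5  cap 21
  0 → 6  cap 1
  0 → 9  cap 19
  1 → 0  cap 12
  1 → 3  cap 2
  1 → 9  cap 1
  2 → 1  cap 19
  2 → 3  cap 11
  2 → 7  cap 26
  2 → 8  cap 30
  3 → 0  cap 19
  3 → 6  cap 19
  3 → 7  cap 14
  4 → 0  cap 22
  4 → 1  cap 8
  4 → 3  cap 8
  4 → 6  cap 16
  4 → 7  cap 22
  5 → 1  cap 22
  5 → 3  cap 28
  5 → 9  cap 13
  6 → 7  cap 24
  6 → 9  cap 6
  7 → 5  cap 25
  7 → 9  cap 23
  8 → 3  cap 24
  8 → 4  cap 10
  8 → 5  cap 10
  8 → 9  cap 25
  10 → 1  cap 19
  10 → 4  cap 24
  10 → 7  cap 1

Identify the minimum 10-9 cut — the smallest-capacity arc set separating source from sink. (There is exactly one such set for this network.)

augment #1: 10→1→9 push 1
augment #2: 10→7→9 push 1
augment #3: 10→1→0→9 push 12
augment #4: 10→4→0→9 push 7
augment #5: 10→4→6→9 push 6
augment #6: 10→4→7→9 push 11
augment #7: 10→1→3→7→9 push 2
max flow = 40; residual-reachable set from 10 gives S-side
cut edges (S→T): {(1,0), (1,3), (1,9), (10,4), (10,7)} total cap 40

Min-cut arcs: {(1,0), (1,3), (1,9), (10,4), (10,7)} (total capacity 40)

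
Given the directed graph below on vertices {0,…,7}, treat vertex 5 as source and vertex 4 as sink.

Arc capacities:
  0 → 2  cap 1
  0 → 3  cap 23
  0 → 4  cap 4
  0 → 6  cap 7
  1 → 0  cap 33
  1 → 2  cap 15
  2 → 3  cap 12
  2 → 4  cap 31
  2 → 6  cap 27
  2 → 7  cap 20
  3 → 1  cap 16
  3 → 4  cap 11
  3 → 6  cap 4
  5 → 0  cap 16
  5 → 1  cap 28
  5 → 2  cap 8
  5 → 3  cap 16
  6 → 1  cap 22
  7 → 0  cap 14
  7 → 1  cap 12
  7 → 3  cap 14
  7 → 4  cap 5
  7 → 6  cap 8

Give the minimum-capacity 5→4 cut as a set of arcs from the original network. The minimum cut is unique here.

augment #1: 5→0→4 push 4
augment #2: 5→2→4 push 8
augment #3: 5→3→4 push 11
augment #4: 5→0→2→4 push 1
augment #5: 5→1→2→4 push 15
max flow = 39; residual-reachable set from 5 gives S-side
cut edges (S→T): {(0,2), (0,4), (1,2), (3,4), (5,2)} total cap 39

Min-cut arcs: {(0,2), (0,4), (1,2), (3,4), (5,2)} (total capacity 39)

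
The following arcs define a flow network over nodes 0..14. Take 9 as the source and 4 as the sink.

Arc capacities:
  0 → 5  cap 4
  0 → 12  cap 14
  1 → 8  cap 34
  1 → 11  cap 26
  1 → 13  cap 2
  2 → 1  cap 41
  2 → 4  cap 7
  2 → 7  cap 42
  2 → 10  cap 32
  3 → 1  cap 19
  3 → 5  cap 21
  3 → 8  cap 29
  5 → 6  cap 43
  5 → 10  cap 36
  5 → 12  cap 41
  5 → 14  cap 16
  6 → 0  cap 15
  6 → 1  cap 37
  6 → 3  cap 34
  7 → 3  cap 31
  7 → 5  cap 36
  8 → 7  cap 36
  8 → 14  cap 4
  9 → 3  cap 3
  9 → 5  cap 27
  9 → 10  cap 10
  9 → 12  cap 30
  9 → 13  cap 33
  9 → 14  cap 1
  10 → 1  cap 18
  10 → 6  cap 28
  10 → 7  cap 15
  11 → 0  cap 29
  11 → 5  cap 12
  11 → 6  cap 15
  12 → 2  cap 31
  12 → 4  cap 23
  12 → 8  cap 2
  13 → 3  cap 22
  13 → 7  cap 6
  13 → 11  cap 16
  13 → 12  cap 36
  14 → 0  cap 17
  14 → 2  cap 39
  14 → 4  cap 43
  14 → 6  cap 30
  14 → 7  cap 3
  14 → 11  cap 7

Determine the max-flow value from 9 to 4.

augment #1: 9→12→4 bottleneck 23, total now 23
augment #2: 9→14→4 bottleneck 1, total now 24
augment #3: 9→5→14→4 bottleneck 16, total now 40
augment #4: 9→12→2→4 bottleneck 7, total now 47
augment #5: 9→3→8→14→4 bottleneck 3, total now 50
augment #6: 9→5→12→8→14→4 bottleneck 1, total now 51

Maximum flow value: 51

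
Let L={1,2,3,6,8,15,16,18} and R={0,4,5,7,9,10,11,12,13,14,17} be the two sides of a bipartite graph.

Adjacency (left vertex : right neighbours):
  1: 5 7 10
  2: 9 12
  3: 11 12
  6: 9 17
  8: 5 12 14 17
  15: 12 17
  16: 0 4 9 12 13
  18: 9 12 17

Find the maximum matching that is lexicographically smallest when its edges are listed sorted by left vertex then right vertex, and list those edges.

Lex-smallest maximum matching: {(1,5), (2,9), (3,11), (6,17), (8,14), (15,12), (16,0)}

|M| = 7 (so the lex-smallest maximum matching has 7 edges)
process left vertices in ascending order; for each, take the smallest-labelled available neighbour that still permits 7 edges overall, or leave it unmatched if none does
lex-smallest matching: {1-5, 2-9, 3-11, 6-17, 8-14, 15-12, 16-0}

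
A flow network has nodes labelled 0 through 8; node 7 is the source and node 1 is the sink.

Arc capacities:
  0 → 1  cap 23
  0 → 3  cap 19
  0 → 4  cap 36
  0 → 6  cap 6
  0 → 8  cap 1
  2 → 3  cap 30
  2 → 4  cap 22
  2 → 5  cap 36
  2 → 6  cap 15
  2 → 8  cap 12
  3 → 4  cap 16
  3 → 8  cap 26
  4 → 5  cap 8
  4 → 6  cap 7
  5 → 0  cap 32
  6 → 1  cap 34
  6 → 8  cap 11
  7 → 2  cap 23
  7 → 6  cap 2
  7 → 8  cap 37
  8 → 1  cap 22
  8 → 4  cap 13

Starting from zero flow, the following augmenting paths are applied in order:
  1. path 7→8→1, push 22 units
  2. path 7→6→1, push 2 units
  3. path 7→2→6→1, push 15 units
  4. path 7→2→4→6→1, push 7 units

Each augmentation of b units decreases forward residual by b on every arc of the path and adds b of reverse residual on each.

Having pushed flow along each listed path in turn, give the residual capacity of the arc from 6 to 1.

Residual capacity of (6,1): 10

after path 1 (7→8→1, push 22): res(6,1)=34
after path 2 (7→6→1, push 2): res(6,1)=32
after path 3 (7→2→6→1, push 15): res(6,1)=17
after path 4 (7→2→4→6→1, push 7): res(6,1)=10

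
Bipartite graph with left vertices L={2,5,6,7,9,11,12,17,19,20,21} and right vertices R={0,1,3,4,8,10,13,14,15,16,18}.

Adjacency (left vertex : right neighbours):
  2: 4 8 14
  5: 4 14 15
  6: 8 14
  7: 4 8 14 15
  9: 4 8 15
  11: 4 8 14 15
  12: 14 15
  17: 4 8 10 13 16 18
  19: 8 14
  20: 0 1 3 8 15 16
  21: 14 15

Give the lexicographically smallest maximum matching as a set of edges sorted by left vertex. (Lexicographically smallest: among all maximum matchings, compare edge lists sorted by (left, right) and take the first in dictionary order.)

Lex-smallest maximum matching: {(2,4), (5,14), (6,8), (7,15), (17,10), (20,0)}

|M| = 6 (so the lex-smallest maximum matching has 6 edges)
process left vertices in ascending order; for each, take the smallest-labelled available neighbour that still permits 6 edges overall, or leave it unmatched if none does
lex-smallest matching: {2-4, 5-14, 6-8, 7-15, 17-10, 20-0}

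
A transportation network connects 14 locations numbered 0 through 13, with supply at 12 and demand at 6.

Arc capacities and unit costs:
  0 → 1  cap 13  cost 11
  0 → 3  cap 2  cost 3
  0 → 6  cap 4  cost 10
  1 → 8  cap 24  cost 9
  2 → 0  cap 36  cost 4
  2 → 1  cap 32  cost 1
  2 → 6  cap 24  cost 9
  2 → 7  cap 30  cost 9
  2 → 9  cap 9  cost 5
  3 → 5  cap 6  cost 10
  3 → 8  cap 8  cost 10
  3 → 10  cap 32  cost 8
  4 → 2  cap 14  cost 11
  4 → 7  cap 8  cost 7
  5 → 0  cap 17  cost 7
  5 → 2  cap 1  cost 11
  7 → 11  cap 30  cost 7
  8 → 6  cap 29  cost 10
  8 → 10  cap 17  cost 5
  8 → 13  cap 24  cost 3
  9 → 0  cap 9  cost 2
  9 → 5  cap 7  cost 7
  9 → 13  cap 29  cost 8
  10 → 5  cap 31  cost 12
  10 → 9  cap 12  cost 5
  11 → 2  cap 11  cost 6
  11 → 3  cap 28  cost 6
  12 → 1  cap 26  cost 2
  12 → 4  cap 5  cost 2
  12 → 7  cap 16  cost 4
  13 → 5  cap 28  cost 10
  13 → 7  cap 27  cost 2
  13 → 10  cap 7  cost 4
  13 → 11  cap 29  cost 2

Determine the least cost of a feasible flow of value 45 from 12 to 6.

Minimum cost for 45 units: 1085

shortest-cost path #1: 12→1→8→6 push 24 @ unit cost 21 (adds 504)
shortest-cost path #2: 12→4→2→6 push 5 @ unit cost 22 (adds 110)
shortest-cost path #3: 12→7→11→2→6 push 11 @ unit cost 26 (adds 286)
shortest-cost path #4: 12→7→11→3→8→6 push 5 @ unit cost 37 (adds 185)
total cost = 1085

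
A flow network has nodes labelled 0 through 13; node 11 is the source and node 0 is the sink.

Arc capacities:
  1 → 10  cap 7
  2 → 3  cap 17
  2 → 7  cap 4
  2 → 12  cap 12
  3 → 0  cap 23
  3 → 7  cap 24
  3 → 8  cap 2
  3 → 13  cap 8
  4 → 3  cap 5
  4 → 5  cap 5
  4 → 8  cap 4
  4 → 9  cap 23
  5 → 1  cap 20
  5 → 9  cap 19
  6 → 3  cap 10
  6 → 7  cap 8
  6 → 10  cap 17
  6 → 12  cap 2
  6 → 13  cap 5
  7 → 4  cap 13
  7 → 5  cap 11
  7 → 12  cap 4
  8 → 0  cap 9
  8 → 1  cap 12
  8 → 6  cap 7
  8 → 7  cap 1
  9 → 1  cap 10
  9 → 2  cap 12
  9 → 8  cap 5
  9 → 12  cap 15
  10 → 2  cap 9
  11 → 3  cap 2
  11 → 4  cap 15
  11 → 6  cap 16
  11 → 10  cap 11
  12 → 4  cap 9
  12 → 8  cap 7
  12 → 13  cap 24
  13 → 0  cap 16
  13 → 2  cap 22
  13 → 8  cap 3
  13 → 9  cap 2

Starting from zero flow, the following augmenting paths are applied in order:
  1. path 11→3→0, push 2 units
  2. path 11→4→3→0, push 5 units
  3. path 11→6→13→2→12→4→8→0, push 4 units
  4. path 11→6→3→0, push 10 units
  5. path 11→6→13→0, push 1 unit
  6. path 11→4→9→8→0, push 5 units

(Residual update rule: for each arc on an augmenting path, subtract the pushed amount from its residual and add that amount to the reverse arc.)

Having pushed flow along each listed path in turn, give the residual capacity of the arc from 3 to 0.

after path 1 (11→3→0, push 2): res(3,0)=21
after path 2 (11→4→3→0, push 5): res(3,0)=16
after path 3 (11→6→13→2→12→4→8→0, push 4): res(3,0)=16
after path 4 (11→6→3→0, push 10): res(3,0)=6
after path 5 (11→6→13→0, push 1): res(3,0)=6
after path 6 (11→4→9→8→0, push 5): res(3,0)=6

Residual capacity of (3,0): 6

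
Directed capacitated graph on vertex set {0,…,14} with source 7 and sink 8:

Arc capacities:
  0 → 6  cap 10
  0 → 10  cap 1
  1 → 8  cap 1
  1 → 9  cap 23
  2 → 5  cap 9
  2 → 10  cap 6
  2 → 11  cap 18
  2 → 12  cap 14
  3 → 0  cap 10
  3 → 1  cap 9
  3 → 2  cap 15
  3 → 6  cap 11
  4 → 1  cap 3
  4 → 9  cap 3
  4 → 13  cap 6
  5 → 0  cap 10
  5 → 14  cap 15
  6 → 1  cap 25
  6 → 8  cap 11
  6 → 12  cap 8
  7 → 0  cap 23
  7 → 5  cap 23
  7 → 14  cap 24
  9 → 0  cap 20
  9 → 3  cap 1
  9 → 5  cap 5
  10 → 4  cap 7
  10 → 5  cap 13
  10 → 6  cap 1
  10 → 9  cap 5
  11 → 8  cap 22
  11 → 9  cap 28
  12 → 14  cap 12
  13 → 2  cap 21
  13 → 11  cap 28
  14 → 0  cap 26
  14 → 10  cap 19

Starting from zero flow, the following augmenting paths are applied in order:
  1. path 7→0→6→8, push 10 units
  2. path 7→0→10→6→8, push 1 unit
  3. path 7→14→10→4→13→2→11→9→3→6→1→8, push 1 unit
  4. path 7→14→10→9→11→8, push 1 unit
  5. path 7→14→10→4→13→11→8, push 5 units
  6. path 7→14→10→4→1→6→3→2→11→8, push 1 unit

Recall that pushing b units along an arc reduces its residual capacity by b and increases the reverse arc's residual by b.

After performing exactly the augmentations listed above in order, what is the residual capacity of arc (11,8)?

after path 1 (7→0→6→8, push 10): res(11,8)=22
after path 2 (7→0→10→6→8, push 1): res(11,8)=22
after path 3 (7→14→10→4→13→2→11→9→3→6→1→8, push 1): res(11,8)=22
after path 4 (7→14→10→9→11→8, push 1): res(11,8)=21
after path 5 (7→14→10→4→13→11→8, push 5): res(11,8)=16
after path 6 (7→14→10→4→1→6→3→2→11→8, push 1): res(11,8)=15

Residual capacity of (11,8): 15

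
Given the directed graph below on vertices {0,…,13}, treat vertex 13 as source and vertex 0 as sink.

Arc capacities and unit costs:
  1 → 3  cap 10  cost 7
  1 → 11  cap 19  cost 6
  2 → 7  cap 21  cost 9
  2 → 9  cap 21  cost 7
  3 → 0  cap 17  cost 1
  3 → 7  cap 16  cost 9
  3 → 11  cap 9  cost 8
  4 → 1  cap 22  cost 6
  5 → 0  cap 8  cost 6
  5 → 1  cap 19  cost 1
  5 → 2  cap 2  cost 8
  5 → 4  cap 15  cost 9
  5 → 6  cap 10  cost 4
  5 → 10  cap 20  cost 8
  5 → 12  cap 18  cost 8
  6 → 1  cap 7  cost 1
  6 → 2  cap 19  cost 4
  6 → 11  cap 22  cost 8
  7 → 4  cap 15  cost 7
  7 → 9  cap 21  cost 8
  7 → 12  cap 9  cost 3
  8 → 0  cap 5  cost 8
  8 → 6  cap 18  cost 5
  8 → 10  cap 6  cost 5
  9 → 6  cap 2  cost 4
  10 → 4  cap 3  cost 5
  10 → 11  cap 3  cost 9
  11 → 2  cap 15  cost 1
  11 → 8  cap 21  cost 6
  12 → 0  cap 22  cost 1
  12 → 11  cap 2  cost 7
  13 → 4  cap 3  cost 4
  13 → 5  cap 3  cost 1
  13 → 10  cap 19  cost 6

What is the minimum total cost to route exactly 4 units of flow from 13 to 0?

Minimum cost for 4 units: 39

shortest-cost path #1: 13→5→0 push 3 @ unit cost 7 (adds 21)
shortest-cost path #2: 13→4→1→3→0 push 1 @ unit cost 18 (adds 18)
total cost = 39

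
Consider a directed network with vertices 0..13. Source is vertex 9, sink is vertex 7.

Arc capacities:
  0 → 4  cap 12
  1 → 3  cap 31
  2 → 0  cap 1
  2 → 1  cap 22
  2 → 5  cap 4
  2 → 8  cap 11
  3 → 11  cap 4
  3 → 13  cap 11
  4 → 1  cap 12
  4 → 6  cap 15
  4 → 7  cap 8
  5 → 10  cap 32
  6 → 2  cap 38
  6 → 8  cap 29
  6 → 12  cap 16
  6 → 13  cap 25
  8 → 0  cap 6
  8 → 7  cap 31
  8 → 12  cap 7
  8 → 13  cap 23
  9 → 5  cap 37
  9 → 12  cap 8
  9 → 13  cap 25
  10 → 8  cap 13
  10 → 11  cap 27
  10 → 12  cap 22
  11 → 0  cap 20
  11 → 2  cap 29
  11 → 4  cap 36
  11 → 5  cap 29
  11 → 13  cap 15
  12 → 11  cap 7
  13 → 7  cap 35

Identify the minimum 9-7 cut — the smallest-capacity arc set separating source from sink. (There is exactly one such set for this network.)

augment #1: 9→13→7 push 25
augment #2: 9→5→10→8→7 push 13
augment #3: 9→12→11→4→7 push 7
augment #4: 9→5→10→11→4→7 push 1
augment #5: 9→5→10→11→13→7 push 10
augment #6: 9→5→10→11→2→8→7 push 8
max flow = 64; residual-reachable set from 9 gives S-side
cut edges (S→T): {(5,10), (9,13), (12,11)} total cap 64

Min-cut arcs: {(5,10), (9,13), (12,11)} (total capacity 64)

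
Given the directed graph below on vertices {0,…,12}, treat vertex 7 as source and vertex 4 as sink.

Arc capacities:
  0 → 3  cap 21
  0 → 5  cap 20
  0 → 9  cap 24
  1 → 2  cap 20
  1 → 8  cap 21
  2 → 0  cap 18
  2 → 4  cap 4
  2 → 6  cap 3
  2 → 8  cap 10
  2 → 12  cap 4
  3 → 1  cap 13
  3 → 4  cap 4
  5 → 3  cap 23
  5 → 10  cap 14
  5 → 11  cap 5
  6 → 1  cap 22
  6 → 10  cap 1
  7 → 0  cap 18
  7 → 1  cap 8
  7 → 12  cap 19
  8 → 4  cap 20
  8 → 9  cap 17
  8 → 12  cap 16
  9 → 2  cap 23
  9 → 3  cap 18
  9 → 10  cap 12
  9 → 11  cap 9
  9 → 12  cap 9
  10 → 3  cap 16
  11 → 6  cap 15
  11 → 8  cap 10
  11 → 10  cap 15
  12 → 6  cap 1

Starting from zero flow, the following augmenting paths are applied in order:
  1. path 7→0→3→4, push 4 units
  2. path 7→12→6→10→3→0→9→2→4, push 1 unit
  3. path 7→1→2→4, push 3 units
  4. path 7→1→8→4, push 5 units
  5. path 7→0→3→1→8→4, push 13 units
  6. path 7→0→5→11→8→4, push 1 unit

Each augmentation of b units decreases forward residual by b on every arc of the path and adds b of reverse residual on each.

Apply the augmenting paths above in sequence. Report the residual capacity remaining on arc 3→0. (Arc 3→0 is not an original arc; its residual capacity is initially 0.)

Residual capacity of (3,0): 16

after path 1 (7→0→3→4, push 4): res(3,0)=4
after path 2 (7→12→6→10→3→0→9→2→4, push 1): res(3,0)=3
after path 3 (7→1→2→4, push 3): res(3,0)=3
after path 4 (7→1→8→4, push 5): res(3,0)=3
after path 5 (7→0→3→1→8→4, push 13): res(3,0)=16
after path 6 (7→0→5→11→8→4, push 1): res(3,0)=16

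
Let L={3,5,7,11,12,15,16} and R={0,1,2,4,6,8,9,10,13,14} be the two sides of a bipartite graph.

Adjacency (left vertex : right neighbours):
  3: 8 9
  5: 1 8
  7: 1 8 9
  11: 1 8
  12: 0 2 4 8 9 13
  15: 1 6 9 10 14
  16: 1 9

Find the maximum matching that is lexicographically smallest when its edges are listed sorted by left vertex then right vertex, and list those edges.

|M| = 5 (so the lex-smallest maximum matching has 5 edges)
process left vertices in ascending order; for each, take the smallest-labelled available neighbour that still permits 5 edges overall, or leave it unmatched if none does
lex-smallest matching: {3-8, 5-1, 7-9, 12-0, 15-6}

Lex-smallest maximum matching: {(3,8), (5,1), (7,9), (12,0), (15,6)}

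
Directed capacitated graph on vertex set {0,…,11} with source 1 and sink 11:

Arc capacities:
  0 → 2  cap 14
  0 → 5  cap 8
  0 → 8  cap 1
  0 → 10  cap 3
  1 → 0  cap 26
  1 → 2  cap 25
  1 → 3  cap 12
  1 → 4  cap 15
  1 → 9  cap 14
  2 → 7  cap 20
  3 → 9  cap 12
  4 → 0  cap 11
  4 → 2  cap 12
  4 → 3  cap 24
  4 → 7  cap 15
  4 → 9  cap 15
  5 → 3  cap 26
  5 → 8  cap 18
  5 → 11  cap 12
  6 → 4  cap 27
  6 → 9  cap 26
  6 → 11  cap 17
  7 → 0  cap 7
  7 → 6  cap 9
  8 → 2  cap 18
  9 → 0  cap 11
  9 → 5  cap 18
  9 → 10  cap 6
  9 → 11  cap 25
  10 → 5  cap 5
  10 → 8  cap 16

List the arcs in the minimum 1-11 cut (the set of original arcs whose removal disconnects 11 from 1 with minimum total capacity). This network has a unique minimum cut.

augment #1: 1→9→11 push 14
augment #2: 1→0→5→11 push 8
augment #3: 1→3→9→11 push 11
augment #4: 1→0→10→5→11 push 3
augment #5: 1→2→7→6→11 push 9
augment #6: 1→3→9→5→11 push 1
max flow = 46; residual-reachable set from 1 gives S-side
cut edges (S→T): {(5,11), (7,6), (9,11)} total cap 46

Min-cut arcs: {(5,11), (7,6), (9,11)} (total capacity 46)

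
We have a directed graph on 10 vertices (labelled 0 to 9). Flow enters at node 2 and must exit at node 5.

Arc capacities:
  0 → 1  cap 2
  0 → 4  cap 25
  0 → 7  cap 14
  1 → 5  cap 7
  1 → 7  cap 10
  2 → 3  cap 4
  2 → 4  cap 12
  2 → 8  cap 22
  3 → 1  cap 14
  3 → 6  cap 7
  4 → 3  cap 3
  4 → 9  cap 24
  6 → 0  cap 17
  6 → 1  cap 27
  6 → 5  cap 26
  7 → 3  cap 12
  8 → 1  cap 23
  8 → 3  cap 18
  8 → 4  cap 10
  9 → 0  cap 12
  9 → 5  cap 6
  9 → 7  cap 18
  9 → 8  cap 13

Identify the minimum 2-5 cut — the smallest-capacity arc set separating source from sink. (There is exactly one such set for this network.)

Min-cut arcs: {(1,5), (3,6), (9,5)} (total capacity 20)

augment #1: 2→3→1→5 push 4
augment #2: 2→4→9→5 push 6
augment #3: 2→8→1→5 push 3
augment #4: 2→4→3→6→5 push 3
augment #5: 2→8→3→6→5 push 4
max flow = 20; residual-reachable set from 2 gives S-side
cut edges (S→T): {(1,5), (3,6), (9,5)} total cap 20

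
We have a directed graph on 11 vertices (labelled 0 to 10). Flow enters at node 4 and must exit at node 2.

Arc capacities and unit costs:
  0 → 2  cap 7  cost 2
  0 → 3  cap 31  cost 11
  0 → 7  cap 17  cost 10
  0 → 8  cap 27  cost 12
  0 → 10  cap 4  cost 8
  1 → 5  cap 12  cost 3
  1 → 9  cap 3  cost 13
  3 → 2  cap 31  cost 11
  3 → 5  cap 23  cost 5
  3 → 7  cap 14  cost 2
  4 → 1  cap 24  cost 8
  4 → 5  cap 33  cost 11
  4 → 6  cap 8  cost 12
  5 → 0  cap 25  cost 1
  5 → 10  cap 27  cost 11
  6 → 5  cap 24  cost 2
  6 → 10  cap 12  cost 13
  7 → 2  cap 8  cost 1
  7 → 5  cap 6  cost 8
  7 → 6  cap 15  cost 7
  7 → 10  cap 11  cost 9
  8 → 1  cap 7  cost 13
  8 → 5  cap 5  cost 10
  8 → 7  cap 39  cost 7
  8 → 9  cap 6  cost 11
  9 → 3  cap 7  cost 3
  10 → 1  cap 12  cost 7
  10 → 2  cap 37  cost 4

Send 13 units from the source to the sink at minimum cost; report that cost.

Minimum cost for 13 units: 236

shortest-cost path #1: 4→5→0→2 push 7 @ unit cost 14 (adds 98)
shortest-cost path #2: 4→5→0→7→2 push 6 @ unit cost 23 (adds 138)
total cost = 236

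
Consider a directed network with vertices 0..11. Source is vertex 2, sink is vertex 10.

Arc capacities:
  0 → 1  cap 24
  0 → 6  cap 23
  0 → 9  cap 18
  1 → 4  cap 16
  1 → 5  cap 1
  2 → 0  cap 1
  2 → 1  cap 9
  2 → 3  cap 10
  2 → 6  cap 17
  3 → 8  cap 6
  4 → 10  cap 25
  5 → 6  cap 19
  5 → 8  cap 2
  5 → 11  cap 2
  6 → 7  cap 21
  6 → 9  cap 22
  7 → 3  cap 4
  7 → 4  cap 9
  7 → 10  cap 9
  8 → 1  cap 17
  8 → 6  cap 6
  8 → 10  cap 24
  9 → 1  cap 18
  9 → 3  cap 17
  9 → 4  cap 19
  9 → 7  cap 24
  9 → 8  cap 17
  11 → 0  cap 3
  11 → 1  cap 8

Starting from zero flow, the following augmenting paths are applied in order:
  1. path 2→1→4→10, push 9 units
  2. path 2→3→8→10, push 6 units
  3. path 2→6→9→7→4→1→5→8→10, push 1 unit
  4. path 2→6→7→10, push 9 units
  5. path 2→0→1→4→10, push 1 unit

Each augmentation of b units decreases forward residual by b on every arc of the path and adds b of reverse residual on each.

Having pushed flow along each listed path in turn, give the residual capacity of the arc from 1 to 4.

Residual capacity of (1,4): 7

after path 1 (2→1→4→10, push 9): res(1,4)=7
after path 2 (2→3→8→10, push 6): res(1,4)=7
after path 3 (2→6→9→7→4→1→5→8→10, push 1): res(1,4)=8
after path 4 (2→6→7→10, push 9): res(1,4)=8
after path 5 (2→0→1→4→10, push 1): res(1,4)=7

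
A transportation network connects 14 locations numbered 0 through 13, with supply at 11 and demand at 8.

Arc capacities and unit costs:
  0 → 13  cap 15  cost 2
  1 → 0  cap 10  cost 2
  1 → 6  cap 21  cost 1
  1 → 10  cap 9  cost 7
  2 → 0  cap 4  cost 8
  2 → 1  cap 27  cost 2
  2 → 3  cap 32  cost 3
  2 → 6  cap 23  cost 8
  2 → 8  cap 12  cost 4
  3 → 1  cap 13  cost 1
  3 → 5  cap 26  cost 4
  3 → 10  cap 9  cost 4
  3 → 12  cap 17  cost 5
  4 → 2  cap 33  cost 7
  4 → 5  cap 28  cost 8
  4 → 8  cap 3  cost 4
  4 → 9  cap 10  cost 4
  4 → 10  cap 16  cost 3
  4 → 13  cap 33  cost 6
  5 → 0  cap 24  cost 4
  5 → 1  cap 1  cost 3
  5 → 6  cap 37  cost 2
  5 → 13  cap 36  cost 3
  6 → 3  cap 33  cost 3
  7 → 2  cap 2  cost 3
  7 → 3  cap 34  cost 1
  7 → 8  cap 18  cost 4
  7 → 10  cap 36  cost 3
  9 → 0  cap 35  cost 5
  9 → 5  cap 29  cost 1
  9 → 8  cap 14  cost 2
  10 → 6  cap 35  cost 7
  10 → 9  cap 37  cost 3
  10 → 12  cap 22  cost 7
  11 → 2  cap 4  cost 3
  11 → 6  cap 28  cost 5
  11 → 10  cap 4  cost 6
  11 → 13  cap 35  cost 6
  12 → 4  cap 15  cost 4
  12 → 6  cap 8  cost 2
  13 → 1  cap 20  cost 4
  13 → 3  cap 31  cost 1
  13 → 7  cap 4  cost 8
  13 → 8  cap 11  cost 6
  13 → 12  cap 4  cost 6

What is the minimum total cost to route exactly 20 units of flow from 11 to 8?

Minimum cost for 20 units: 220

shortest-cost path #1: 11→2→8 push 4 @ unit cost 7 (adds 28)
shortest-cost path #2: 11→10→9→8 push 4 @ unit cost 11 (adds 44)
shortest-cost path #3: 11→13→8 push 11 @ unit cost 12 (adds 132)
shortest-cost path #4: 11→13→3→10→9→8 push 1 @ unit cost 16 (adds 16)
total cost = 220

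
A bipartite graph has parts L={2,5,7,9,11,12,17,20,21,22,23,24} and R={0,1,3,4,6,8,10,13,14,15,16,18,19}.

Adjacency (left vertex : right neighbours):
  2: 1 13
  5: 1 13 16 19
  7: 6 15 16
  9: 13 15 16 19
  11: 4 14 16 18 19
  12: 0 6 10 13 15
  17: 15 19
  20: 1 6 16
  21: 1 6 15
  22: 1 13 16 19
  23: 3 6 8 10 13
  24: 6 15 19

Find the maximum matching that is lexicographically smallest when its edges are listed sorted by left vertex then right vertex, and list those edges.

Lex-smallest maximum matching: {(2,1), (5,13), (7,6), (9,15), (11,4), (12,0), (17,19), (20,16), (23,3)}

|M| = 9 (so the lex-smallest maximum matching has 9 edges)
process left vertices in ascending order; for each, take the smallest-labelled available neighbour that still permits 9 edges overall, or leave it unmatched if none does
lex-smallest matching: {2-1, 5-13, 7-6, 9-15, 11-4, 12-0, 17-19, 20-16, 23-3}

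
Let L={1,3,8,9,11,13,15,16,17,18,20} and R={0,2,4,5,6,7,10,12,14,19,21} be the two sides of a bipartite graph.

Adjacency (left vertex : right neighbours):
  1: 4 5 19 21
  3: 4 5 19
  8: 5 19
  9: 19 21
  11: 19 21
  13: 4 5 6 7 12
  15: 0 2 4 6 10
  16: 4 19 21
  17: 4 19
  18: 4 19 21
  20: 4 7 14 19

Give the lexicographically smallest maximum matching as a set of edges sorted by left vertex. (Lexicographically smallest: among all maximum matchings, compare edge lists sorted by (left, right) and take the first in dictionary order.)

|M| = 7 (so the lex-smallest maximum matching has 7 edges)
process left vertices in ascending order; for each, take the smallest-labelled available neighbour that still permits 7 edges overall, or leave it unmatched if none does
lex-smallest matching: {1-4, 3-5, 8-19, 9-21, 13-6, 15-0, 20-7}

Lex-smallest maximum matching: {(1,4), (3,5), (8,19), (9,21), (13,6), (15,0), (20,7)}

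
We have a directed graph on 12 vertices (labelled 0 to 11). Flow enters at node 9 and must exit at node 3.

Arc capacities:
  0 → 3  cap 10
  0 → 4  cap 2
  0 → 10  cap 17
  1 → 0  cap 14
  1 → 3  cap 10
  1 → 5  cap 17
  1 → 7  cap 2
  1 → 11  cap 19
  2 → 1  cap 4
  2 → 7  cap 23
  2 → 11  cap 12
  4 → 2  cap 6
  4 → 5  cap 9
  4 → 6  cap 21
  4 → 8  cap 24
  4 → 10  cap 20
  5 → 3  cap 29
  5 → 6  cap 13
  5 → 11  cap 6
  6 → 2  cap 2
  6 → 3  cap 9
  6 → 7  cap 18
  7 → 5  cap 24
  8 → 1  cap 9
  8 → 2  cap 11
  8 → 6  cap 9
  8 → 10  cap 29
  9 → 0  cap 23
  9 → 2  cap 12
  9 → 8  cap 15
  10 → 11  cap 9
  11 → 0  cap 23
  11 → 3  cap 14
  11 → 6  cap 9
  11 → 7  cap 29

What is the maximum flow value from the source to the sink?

augment #1: 9→0→3 bottleneck 10, total now 10
augment #2: 9→2→1→3 bottleneck 4, total now 14
augment #3: 9→2→11→3 bottleneck 8, total now 22
augment #4: 9→8→1→3 bottleneck 6, total now 28
augment #5: 9→8→6→3 bottleneck 9, total now 37
augment #6: 9→0→4→5→3 bottleneck 2, total now 39
augment #7: 9→0→10→11→3 bottleneck 6, total now 45
augment #8: 9→0→10→11→7→5→3 bottleneck 3, total now 48

Maximum flow value: 48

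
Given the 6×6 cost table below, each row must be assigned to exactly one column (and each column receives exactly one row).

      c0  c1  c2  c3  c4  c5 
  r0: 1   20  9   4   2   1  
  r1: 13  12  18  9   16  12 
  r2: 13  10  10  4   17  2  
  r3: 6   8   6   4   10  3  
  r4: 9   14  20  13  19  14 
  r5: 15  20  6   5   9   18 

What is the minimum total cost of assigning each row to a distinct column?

Minimum assignment cost: 35

optimal assignment: row0→col4 (cost 2), row1→col1 (cost 12), row2→col5 (cost 2), row3→col3 (cost 4), row4→col0 (cost 9), row5→col2 (cost 6)
total = 2 + 12 + 2 + 4 + 9 + 6 = 35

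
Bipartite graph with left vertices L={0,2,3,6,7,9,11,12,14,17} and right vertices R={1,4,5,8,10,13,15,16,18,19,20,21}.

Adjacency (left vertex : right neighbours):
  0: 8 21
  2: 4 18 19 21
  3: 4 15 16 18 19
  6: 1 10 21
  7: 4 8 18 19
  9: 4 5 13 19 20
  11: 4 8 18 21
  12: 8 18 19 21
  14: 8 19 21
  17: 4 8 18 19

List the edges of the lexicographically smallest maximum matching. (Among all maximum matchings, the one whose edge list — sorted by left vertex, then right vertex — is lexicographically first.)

Lex-smallest maximum matching: {(0,8), (2,4), (3,15), (6,1), (7,18), (9,5), (11,21), (12,19)}

|M| = 8 (so the lex-smallest maximum matching has 8 edges)
process left vertices in ascending order; for each, take the smallest-labelled available neighbour that still permits 8 edges overall, or leave it unmatched if none does
lex-smallest matching: {0-8, 2-4, 3-15, 6-1, 7-18, 9-5, 11-21, 12-19}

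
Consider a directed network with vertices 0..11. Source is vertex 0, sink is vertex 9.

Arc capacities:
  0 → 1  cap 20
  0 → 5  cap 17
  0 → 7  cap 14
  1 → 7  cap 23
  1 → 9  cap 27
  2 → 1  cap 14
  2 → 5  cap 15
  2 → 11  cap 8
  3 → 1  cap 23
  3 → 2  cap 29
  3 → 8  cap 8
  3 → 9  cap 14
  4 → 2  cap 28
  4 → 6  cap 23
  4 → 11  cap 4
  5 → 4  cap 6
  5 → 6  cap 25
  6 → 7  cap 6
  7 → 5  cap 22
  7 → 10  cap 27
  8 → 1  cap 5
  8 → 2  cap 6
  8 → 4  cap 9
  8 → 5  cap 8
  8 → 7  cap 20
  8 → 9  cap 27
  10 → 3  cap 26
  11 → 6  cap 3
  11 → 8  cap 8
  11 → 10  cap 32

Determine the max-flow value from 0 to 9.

augment #1: 0→1→9 bottleneck 20, total now 20
augment #2: 0→7→10→3→9 bottleneck 14, total now 34
augment #3: 0→5→4→2→1→9 bottleneck 6, total now 40
augment #4: 0→5→6→7→10→3→1→9 bottleneck 1, total now 41
augment #5: 0→5→6→7→10→3→8→9 bottleneck 5, total now 46

Maximum flow value: 46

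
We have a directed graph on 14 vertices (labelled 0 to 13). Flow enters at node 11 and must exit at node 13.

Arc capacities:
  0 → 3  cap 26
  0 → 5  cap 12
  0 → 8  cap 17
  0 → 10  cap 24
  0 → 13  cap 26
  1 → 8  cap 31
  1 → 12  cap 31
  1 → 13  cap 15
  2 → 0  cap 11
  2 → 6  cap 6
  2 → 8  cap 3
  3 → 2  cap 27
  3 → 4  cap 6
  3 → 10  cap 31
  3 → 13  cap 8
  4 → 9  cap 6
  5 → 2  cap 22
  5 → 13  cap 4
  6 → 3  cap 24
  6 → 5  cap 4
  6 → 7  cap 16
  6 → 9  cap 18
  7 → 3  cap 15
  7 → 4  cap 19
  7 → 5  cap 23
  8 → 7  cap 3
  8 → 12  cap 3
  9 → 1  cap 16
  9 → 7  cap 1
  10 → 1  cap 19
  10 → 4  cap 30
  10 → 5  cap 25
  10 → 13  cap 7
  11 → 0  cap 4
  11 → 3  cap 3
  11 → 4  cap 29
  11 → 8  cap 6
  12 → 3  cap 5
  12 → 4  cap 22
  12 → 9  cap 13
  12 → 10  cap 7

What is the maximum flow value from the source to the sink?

Maximum flow value: 19

augment #1: 11→0→13 bottleneck 4, total now 4
augment #2: 11→3→13 bottleneck 3, total now 7
augment #3: 11→4→9→1→13 bottleneck 6, total now 13
augment #4: 11→8→7→3→13 bottleneck 3, total now 16
augment #5: 11→8→12→3→13 bottleneck 2, total now 18
augment #6: 11→8→12→10→13 bottleneck 1, total now 19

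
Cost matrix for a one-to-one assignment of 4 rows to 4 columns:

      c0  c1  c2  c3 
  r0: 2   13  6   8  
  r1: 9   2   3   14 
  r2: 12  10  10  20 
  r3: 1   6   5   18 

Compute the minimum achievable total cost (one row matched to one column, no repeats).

optimal assignment: row0→col3 (cost 8), row1→col1 (cost 2), row2→col2 (cost 10), row3→col0 (cost 1)
total = 8 + 2 + 10 + 1 = 21

Minimum assignment cost: 21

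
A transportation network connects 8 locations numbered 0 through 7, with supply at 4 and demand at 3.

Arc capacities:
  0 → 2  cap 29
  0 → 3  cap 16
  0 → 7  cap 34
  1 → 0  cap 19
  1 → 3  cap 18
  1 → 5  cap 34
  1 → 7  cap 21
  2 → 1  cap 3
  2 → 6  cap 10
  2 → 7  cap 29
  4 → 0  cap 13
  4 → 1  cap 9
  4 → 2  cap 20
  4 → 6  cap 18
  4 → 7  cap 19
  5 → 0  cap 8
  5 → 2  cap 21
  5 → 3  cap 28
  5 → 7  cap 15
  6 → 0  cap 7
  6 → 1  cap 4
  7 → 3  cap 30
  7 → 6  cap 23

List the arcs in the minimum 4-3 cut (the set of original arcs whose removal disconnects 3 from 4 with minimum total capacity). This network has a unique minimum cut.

Min-cut arcs: {(0,3), (2,1), (4,1), (6,1), (7,3)} (total capacity 62)

augment #1: 4→0→3 push 13
augment #2: 4→1→3 push 9
augment #3: 4→7→3 push 19
augment #4: 4→2→1→3 push 3
augment #5: 4→2→7→3 push 11
augment #6: 4→6→0→3 push 3
augment #7: 4→6→1→3 push 4
max flow = 62; residual-reachable set from 4 gives S-side
cut edges (S→T): {(0,3), (2,1), (4,1), (6,1), (7,3)} total cap 62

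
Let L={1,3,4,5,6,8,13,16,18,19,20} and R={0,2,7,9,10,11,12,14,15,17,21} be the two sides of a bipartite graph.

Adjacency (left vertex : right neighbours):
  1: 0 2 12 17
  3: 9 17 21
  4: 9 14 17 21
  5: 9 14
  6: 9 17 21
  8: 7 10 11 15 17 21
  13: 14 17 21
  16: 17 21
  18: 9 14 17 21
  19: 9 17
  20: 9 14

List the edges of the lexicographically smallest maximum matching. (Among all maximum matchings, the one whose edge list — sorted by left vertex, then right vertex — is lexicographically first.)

Lex-smallest maximum matching: {(1,0), (3,9), (4,14), (6,17), (8,7), (13,21)}

|M| = 6 (so the lex-smallest maximum matching has 6 edges)
process left vertices in ascending order; for each, take the smallest-labelled available neighbour that still permits 6 edges overall, or leave it unmatched if none does
lex-smallest matching: {1-0, 3-9, 4-14, 6-17, 8-7, 13-21}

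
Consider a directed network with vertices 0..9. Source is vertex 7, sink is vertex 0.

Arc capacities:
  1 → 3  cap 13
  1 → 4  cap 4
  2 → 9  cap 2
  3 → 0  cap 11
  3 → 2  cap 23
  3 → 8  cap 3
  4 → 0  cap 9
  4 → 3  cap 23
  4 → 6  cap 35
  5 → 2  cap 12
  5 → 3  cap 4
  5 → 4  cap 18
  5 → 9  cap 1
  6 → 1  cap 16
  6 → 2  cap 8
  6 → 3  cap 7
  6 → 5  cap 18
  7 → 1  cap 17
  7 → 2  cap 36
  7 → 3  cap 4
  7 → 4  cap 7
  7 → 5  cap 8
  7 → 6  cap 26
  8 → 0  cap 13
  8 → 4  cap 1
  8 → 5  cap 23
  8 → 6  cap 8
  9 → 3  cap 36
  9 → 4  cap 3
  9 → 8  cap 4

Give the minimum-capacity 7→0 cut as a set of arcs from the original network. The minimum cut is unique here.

Min-cut arcs: {(2,9), (3,0), (3,8), (4,0), (5,9)} (total capacity 26)

augment #1: 7→3→0 push 4
augment #2: 7→4→0 push 7
augment #3: 7→1→3→0 push 7
augment #4: 7→1→4→0 push 2
augment #5: 7→1→3→8→0 push 3
augment #6: 7→2→9→8→0 push 2
augment #7: 7→5→9→8→0 push 1
max flow = 26; residual-reachable set from 7 gives S-side
cut edges (S→T): {(2,9), (3,0), (3,8), (4,0), (5,9)} total cap 26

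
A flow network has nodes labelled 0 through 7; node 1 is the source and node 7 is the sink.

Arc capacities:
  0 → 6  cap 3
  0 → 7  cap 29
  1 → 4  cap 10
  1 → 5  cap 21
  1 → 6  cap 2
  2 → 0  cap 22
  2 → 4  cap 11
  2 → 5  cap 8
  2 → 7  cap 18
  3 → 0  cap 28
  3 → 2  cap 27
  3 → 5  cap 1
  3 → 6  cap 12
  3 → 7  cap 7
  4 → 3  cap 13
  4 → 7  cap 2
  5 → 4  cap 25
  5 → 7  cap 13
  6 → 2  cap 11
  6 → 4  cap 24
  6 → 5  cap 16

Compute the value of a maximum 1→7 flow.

Maximum flow value: 30

augment #1: 1→4→7 bottleneck 2, total now 2
augment #2: 1→5→7 bottleneck 13, total now 15
augment #3: 1→4→3→7 bottleneck 7, total now 22
augment #4: 1→6→2→7 bottleneck 2, total now 24
augment #5: 1→4→3→0→7 bottleneck 1, total now 25
augment #6: 1→5→4→3→0→7 bottleneck 5, total now 30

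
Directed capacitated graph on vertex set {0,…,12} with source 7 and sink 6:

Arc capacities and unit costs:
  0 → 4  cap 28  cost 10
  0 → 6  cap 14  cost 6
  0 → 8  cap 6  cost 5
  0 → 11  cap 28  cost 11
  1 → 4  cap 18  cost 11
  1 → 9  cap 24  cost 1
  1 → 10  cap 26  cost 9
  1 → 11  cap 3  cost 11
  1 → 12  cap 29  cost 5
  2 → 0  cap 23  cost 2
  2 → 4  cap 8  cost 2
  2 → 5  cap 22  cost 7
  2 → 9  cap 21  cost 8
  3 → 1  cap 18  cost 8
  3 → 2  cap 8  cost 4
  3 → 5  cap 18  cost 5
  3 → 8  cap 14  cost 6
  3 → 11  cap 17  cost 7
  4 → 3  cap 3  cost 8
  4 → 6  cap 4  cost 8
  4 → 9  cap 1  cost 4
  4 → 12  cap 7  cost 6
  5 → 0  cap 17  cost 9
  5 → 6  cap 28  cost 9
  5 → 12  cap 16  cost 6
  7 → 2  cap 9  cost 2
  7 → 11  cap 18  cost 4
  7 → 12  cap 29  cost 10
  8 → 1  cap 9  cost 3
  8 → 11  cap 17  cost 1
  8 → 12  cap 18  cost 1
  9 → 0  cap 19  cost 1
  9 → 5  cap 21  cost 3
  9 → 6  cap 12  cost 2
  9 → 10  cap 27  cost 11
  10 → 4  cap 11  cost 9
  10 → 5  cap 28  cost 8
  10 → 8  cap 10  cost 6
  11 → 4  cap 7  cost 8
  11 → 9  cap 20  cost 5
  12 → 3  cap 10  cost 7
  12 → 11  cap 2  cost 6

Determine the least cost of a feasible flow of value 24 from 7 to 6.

shortest-cost path #1: 7→2→4→9→6 push 1 @ unit cost 10 (adds 10)
shortest-cost path #2: 7→2→0→6 push 8 @ unit cost 10 (adds 80)
shortest-cost path #3: 7→11→9→6 push 11 @ unit cost 11 (adds 121)
shortest-cost path #4: 7→11→9→4→2→0→6 push 1 @ unit cost 11 (adds 11)
shortest-cost path #5: 7→11→9→0→6 push 3 @ unit cost 16 (adds 48)
total cost = 270

Minimum cost for 24 units: 270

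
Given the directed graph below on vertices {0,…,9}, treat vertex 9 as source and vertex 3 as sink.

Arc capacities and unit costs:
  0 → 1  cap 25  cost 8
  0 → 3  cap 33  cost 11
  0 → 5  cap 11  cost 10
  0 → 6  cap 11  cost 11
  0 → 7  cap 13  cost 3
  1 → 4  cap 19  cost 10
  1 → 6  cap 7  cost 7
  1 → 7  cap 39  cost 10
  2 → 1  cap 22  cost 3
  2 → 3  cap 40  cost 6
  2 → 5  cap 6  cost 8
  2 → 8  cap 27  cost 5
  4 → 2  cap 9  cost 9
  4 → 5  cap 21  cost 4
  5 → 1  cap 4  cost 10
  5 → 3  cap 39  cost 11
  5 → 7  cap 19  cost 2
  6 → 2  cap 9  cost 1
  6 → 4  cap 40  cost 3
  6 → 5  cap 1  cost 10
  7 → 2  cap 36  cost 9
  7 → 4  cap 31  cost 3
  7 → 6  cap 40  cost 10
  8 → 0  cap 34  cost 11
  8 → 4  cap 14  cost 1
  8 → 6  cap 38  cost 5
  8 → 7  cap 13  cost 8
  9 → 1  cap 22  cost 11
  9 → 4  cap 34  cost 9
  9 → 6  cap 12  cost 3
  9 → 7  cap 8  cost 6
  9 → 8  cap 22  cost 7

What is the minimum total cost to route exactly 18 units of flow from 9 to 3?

Minimum cost for 18 units: 279

shortest-cost path #1: 9→6→2→3 push 9 @ unit cost 10 (adds 90)
shortest-cost path #2: 9→7→2→3 push 8 @ unit cost 21 (adds 168)
shortest-cost path #3: 9→6→4→5→3 push 1 @ unit cost 21 (adds 21)
total cost = 279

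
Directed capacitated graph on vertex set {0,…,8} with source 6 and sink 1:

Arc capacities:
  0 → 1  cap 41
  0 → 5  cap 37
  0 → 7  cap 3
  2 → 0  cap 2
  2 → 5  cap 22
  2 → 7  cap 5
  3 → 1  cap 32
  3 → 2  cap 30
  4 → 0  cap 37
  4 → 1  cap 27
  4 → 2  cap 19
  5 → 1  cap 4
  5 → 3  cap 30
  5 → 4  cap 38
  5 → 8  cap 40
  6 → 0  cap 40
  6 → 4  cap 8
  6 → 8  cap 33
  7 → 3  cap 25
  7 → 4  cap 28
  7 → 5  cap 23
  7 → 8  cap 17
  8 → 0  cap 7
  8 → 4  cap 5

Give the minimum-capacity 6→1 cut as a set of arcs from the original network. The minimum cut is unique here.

augment #1: 6→0→1 push 40
augment #2: 6→4→1 push 8
augment #3: 6→8→0→1 push 1
augment #4: 6→8→4→1 push 5
augment #5: 6→8→0→5→1 push 4
augment #6: 6→8→0→5→3→1 push 2
max flow = 60; residual-reachable set from 6 gives S-side
cut edges (S→T): {(6,0), (6,4), (8,0), (8,4)} total cap 60

Min-cut arcs: {(6,0), (6,4), (8,0), (8,4)} (total capacity 60)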